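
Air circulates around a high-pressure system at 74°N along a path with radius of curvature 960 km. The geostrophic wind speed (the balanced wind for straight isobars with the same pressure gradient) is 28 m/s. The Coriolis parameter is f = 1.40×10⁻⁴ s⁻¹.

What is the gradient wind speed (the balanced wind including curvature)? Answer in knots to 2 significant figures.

77 knots

Around a high, pressure-gradient force acts outward with centrifugal, so Coriolis balances both:
fV = (1/ρ)|∂P/∂n| + V²/R  →  V² − fR·V + fR·V_g = 0
With fR = 1.40×10⁻⁴ × 960×10³ m = 134 m/s:
V = [fR − √((fR)² − 4 fR V_g)]/2 = [134 − √(134² − 4×134×28)]/2 = 39.8 m/s
Supergeostrophic (V > V_g = 28 m/s), as expected around a high.
Converting: 39.8 m/s × 1.944 = 77 knots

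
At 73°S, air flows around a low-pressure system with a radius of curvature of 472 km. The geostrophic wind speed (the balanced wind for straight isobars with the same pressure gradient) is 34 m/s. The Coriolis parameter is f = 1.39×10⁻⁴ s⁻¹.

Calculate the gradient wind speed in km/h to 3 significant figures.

Around a low, centrifugal force acts outward with Coriolis, so pressure-gradient force balances both:
(1/ρ)|∂P/∂n| = fV + V²/R  →  V² + fR·V − fR·V_g = 0
With fR = 1.39×10⁻⁴ × 472×10³ m = 65.6 m/s:
V = [−fR + √((fR)² + 4 fR V_g)]/2 = [−65.6 + √(65.6² + 4×65.6×34)]/2 = 24.7 m/s
Subgeostrophic (V < V_g = 34 m/s), as expected around a low.
Converting: 24.7 m/s × 3.6 = 88.9 km/h

88.9 km/h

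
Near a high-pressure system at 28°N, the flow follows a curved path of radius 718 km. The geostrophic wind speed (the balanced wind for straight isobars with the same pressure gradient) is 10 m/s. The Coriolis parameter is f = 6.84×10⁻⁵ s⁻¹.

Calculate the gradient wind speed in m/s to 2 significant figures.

Around a high, pressure-gradient force acts outward with centrifugal, so Coriolis balances both:
fV = (1/ρ)|∂P/∂n| + V²/R  →  V² − fR·V + fR·V_g = 0
With fR = 6.84×10⁻⁵ × 718×10³ m = 49.1 m/s:
V = [fR − √((fR)² − 4 fR V_g)]/2 = [49.1 − √(49.1² − 4×49.1×10)]/2 = 14 m/s
Supergeostrophic (V > V_g = 10 m/s), as expected around a high.

14 m/s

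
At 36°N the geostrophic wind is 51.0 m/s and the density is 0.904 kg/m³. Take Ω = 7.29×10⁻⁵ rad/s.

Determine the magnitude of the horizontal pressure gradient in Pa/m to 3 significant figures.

3.95×10⁻³ Pa/m

Coriolis parameter at 36°N:
f = 2Ω sin φ = 2 × 7.29×10⁻⁵ × sin 36° = 8.57×10⁻⁵ s⁻¹
Geostrophic balance rearranged: |∂P/∂n| = f ρ V_g
|∂P/∂n| = 8.57×10⁻⁵ × 0.904 × 51.0 = 3.95×10⁻³ Pa/m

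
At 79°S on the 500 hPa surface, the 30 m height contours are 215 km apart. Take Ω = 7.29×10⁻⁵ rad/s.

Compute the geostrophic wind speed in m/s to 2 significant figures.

Coriolis parameter at 79°S:
f = 2Ω sin φ = 2 × 7.29×10⁻⁵ × sin 79° = 1.43×10⁻⁴ s⁻¹
Height gradient: |∂Z/∂n| = 30 m / 215000 m = 1.40×10⁻⁴
On a pressure surface, geostrophic balance gives V_g = (g/f)|∂Z/∂n|:
V_g = 9.81 × 1.40×10⁻⁴ / 1.43×10⁻⁴ = 9.56 m/s

9.6 m/s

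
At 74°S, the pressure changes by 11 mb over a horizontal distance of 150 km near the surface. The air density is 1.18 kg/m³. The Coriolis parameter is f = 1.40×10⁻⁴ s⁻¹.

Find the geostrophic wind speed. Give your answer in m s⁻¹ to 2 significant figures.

Pressure gradient: |∂P/∂n| = 1100 Pa / 150000 m = 7.33×10⁻³ Pa/m
Geostrophic balance (pressure-gradient force = Coriolis force):
V_g = (1/(fρ)) |∂P/∂n| = 7.33×10⁻³ / (1.40×10⁻⁴ × 1.18) = 44.4 m/s

44 m s⁻¹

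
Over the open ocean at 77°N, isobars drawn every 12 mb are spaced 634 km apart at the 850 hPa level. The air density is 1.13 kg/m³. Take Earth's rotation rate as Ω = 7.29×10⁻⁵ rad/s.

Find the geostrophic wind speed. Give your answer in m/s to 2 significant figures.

Coriolis parameter at 77°N:
f = 2Ω sin φ = 2 × 7.29×10⁻⁵ × sin 77° = 1.42×10⁻⁴ s⁻¹
Pressure gradient: |∂P/∂n| = 1200 Pa / 634000 m = 1.89×10⁻³ Pa/m
Geostrophic balance (pressure-gradient force = Coriolis force):
V_g = (1/(fρ)) |∂P/∂n| = 1.89×10⁻³ / (1.42×10⁻⁴ × 1.13) = 11.8 m/s

12 m/s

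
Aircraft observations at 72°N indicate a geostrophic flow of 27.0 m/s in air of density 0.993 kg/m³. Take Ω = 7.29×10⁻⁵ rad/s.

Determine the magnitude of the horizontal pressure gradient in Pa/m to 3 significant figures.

3.72×10⁻³ Pa/m

Coriolis parameter at 72°N:
f = 2Ω sin φ = 2 × 7.29×10⁻⁵ × sin 72° = 1.39×10⁻⁴ s⁻¹
Geostrophic balance rearranged: |∂P/∂n| = f ρ V_g
|∂P/∂n| = 1.39×10⁻⁴ × 0.993 × 27.0 = 3.72×10⁻³ Pa/m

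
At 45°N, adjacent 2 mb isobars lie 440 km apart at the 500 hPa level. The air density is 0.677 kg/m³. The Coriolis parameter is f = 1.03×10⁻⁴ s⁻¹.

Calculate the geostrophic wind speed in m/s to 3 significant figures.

6.52 m/s

Pressure gradient: |∂P/∂n| = 200 Pa / 440000 m = 4.55×10⁻⁴ Pa/m
Geostrophic balance (pressure-gradient force = Coriolis force):
V_g = (1/(fρ)) |∂P/∂n| = 4.55×10⁻⁴ / (1.03×10⁻⁴ × 0.677) = 6.52 m/s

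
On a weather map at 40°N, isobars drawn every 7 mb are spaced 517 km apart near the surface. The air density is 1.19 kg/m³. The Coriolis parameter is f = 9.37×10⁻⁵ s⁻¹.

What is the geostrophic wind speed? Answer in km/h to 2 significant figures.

Pressure gradient: |∂P/∂n| = 700 Pa / 517000 m = 1.35×10⁻³ Pa/m
Geostrophic balance (pressure-gradient force = Coriolis force):
V_g = (1/(fρ)) |∂P/∂n| = 1.35×10⁻³ / (9.37×10⁻⁵ × 1.19) = 12.1 m/s
Converting: 12.1 m/s × 3.6 = 44 km/h

44 km/h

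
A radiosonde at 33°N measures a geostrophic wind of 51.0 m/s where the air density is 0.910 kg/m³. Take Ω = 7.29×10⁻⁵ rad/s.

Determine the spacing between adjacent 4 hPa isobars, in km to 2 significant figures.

110 km

Coriolis parameter at 33°N:
f = 2Ω sin φ = 2 × 7.29×10⁻⁵ × sin 33° = 7.94×10⁻⁵ s⁻¹
Geostrophic balance rearranged: |∂P/∂n| = f ρ V_g
|∂P/∂n| = 7.94×10⁻⁵ × 0.910 × 51.0 = 3.69×10⁻³ Pa/m
Isobar spacing: Δn = ΔP/|∂P/∂n| = 400 Pa / 3.69×10⁻³ Pa/m = 108538 m ≈ 110 km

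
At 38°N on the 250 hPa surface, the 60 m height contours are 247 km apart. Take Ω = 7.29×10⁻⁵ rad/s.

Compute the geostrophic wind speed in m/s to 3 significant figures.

Coriolis parameter at 38°N:
f = 2Ω sin φ = 2 × 7.29×10⁻⁵ × sin 38° = 8.98×10⁻⁵ s⁻¹
Height gradient: |∂Z/∂n| = 60 m / 247000 m = 2.43×10⁻⁴
On a pressure surface, geostrophic balance gives V_g = (g/f)|∂Z/∂n|:
V_g = 9.81 × 2.43×10⁻⁴ / 8.98×10⁻⁵ = 26.5 m/s

26.5 m/s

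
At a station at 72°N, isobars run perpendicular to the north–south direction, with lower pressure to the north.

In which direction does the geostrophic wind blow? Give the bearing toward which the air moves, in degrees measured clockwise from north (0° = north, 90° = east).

090°

The pressure-gradient force points toward the north (bearing 000°).
Geostrophic balance: in the Northern Hemisphere the Coriolis force deflects motion to the right, so the geostrophic wind blows 90° to the right of the pressure-gradient force (low pressure on the left).
Rotating 000° by 90° clockwise gives 090° — the wind blows toward the east.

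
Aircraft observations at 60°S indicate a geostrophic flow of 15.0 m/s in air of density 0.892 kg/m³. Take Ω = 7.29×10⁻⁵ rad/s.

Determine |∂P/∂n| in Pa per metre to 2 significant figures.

1.7×10⁻³ Pa/m

Coriolis parameter at 60°S:
f = 2Ω sin φ = 2 × 7.29×10⁻⁵ × sin 60° = 1.26×10⁻⁴ s⁻¹
Geostrophic balance rearranged: |∂P/∂n| = f ρ V_g
|∂P/∂n| = 1.26×10⁻⁴ × 0.892 × 15.0 = 1.69×10⁻³ Pa/m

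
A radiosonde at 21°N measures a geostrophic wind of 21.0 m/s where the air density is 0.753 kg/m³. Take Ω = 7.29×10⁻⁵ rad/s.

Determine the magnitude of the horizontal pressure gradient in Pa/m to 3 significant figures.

8.26×10⁻⁴ Pa/m

Coriolis parameter at 21°N:
f = 2Ω sin φ = 2 × 7.29×10⁻⁵ × sin 21° = 5.23×10⁻⁵ s⁻¹
Geostrophic balance rearranged: |∂P/∂n| = f ρ V_g
|∂P/∂n| = 5.23×10⁻⁵ × 0.753 × 21.0 = 8.26×10⁻⁴ Pa/m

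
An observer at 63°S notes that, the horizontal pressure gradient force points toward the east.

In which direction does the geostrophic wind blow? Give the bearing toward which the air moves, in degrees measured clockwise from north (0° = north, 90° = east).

000°

The pressure-gradient force points toward the east (bearing 090°).
Geostrophic balance: in the Southern Hemisphere the Coriolis force deflects motion to the left, so the geostrophic wind blows 90° to the left of the pressure-gradient force (low pressure on the right).
Rotating 090° by 90° counterclockwise gives 000° — the wind blows toward the north.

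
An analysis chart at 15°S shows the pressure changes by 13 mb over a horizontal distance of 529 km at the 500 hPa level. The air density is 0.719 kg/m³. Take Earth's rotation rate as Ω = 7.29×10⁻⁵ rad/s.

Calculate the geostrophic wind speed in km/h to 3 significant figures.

Coriolis parameter at 15°S:
f = 2Ω sin φ = 2 × 7.29×10⁻⁵ × sin 15° = 3.77×10⁻⁵ s⁻¹
Pressure gradient: |∂P/∂n| = 1300 Pa / 529000 m = 2.46×10⁻³ Pa/m
Geostrophic balance (pressure-gradient force = Coriolis force):
V_g = (1/(fρ)) |∂P/∂n| = 2.46×10⁻³ / (3.77×10⁻⁵ × 0.719) = 90.6 m/s
Converting: 90.6 m/s × 3.6 = 326 km/h

326 km/h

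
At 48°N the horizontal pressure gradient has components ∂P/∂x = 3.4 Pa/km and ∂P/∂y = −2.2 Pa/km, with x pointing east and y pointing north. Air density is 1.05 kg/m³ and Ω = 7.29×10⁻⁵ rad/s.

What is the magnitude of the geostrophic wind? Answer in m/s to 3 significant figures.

Coriolis parameter at 48°N:
f = 2Ω sin φ = 2 × 7.29×10⁻⁵ × sin 48° = 1.08×10⁻⁴ s⁻¹
Component geostrophic relations (x east, y north):
u_g = −(1/(fρ)) ∂P/∂y,  v_g = (1/(fρ)) ∂P/∂x
u_g = −(−2.2×10⁻³)/(1.08×10⁻⁴ × 1.05) = 19.3 m/s;  v_g = (3.4×10⁻³)/(1.08×10⁻⁴ × 1.05) = 29.9 m/s
|V_g| = √(u_g² + v_g²) = 35.6 m/s

35.6 m/s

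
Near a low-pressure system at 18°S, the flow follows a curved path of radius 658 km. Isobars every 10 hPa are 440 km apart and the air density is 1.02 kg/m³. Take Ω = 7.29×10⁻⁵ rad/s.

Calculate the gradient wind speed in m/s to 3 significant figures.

26.2 m/s

Coriolis parameter at 18°S:
f = 2Ω sin φ = 2 × 7.29×10⁻⁵ × sin 18° = 4.51×10⁻⁵ s⁻¹
Pressure gradient: |∂P/∂n| = 1000 Pa / 440000 m = 2.27×10⁻³ Pa/m
Geostrophic speed: V_g = |∂P/∂n|/(fρ) = 2.27×10⁻³/(4.51×10⁻⁵ × 1.02) = 49.5 m/s
Around a low, centrifugal force acts outward with Coriolis, so pressure-gradient force balances both:
(1/ρ)|∂P/∂n| = fV + V²/R  →  V² + fR·V − fR·V_g = 0
With fR = 4.51×10⁻⁵ × 658×10³ m = 29.6 m/s:
V = [−fR + √((fR)² + 4 fR V_g)]/2 = [−29.6 + √(29.6² + 4×29.6×49.5)]/2 = 26.2 m/s
Subgeostrophic (V < V_g = 49.5 m/s), as expected around a low.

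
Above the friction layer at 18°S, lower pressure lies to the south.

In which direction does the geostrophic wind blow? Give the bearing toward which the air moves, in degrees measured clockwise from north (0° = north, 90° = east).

The pressure-gradient force points toward the south (bearing 180°).
Geostrophic balance: in the Southern Hemisphere the Coriolis force deflects motion to the left, so the geostrophic wind blows 90° to the left of the pressure-gradient force (low pressure on the right).
Rotating 180° by 90° counterclockwise gives 090° — the wind blows toward the east.

090°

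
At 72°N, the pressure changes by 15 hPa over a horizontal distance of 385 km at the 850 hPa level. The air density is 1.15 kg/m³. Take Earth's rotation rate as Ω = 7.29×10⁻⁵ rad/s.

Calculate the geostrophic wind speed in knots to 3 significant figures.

47.5 knots

Coriolis parameter at 72°N:
f = 2Ω sin φ = 2 × 7.29×10⁻⁵ × sin 72° = 1.39×10⁻⁴ s⁻¹
Pressure gradient: |∂P/∂n| = 1500 Pa / 385000 m = 3.90×10⁻³ Pa/m
Geostrophic balance (pressure-gradient force = Coriolis force):
V_g = (1/(fρ)) |∂P/∂n| = 3.90×10⁻³ / (1.39×10⁻⁴ × 1.15) = 24.4 m/s
Converting: 24.4 m/s × 1.944 = 47.5 knots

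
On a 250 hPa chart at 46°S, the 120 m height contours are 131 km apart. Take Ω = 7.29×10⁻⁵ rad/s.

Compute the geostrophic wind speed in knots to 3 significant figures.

167 knots

Coriolis parameter at 46°S:
f = 2Ω sin φ = 2 × 7.29×10⁻⁵ × sin 46° = 1.05×10⁻⁴ s⁻¹
Height gradient: |∂Z/∂n| = 120 m / 131000 m = 9.16×10⁻⁴
On a pressure surface, geostrophic balance gives V_g = (g/f)|∂Z/∂n|:
V_g = 9.81 × 9.16×10⁻⁴ / 1.05×10⁻⁴ = 85.7 m/s
Converting: 85.7 m/s × 1.944 = 167 knots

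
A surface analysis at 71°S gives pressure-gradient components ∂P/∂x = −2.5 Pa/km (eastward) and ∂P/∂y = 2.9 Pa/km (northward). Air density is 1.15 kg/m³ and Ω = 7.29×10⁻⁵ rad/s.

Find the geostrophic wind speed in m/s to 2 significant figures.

24 m/s

Coriolis parameter at 71°S:
f = 2Ω sin φ = 2 × 7.29×10⁻⁵ × sin 71° = 1.38×10⁻⁴ s⁻¹
In the Southern Hemisphere f is negative: f = −1.38×10⁻⁴ s⁻¹.
Component geostrophic relations (x east, y north):
u_g = −(1/(fρ)) ∂P/∂y,  v_g = (1/(fρ)) ∂P/∂x
u_g = −(2.9×10⁻³)/(−1.38×10⁻⁴ × 1.15) = 18.3 m/s;  v_g = (−2.5×10⁻³)/(−1.38×10⁻⁴ × 1.15) = 15.8 m/s
|V_g| = √(u_g² + v_g²) = 24.2 m/s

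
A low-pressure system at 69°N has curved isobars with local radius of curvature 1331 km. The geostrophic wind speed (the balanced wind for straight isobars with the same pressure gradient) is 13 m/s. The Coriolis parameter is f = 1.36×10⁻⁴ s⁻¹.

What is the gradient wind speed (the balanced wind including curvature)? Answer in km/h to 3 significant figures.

Around a low, centrifugal force acts outward with Coriolis, so pressure-gradient force balances both:
(1/ρ)|∂P/∂n| = fV + V²/R  →  V² + fR·V − fR·V_g = 0
With fR = 1.36×10⁻⁴ × 1331×10³ m = 181 m/s:
V = [−fR + √((fR)² + 4 fR V_g)]/2 = [−181 + √(181² + 4×181×13)]/2 = 12.2 m/s
Subgeostrophic (V < V_g = 13 m/s), as expected around a low.
Converting: 12.2 m/s × 3.6 = 43.8 km/h

43.8 km/h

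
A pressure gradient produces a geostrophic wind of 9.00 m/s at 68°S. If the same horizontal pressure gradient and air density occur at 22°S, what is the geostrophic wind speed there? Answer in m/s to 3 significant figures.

With the same pressure gradient and density, V_g ∝ 1/f ∝ 1/sin φ.
V₂ = V₁ · sin φ₁ / sin φ₂ = 9.00 × sin 68° / sin 22°
V₂ = 9.00 × 0.9272/0.3746 = 22.3 m/s

22.3 m/s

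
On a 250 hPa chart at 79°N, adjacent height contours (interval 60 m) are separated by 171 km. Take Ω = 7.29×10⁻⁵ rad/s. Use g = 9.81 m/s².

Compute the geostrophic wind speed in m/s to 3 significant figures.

Coriolis parameter at 79°N:
f = 2Ω sin φ = 2 × 7.29×10⁻⁵ × sin 79° = 1.43×10⁻⁴ s⁻¹
Height gradient: |∂Z/∂n| = 60 m / 171000 m = 3.51×10⁻⁴
On a pressure surface, geostrophic balance gives V_g = (g/f)|∂Z/∂n|:
V_g = 9.81 × 3.51×10⁻⁴ / 1.43×10⁻⁴ = 24.1 m/s

24.1 m/s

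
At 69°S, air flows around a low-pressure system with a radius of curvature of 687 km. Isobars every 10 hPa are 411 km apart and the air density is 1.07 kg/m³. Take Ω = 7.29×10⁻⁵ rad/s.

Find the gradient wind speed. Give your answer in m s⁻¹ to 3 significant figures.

14.5 m s⁻¹

Coriolis parameter at 69°S:
f = 2Ω sin φ = 2 × 7.29×10⁻⁵ × sin 69° = 1.36×10⁻⁴ s⁻¹
Pressure gradient: |∂P/∂n| = 1000 Pa / 411000 m = 2.43×10⁻³ Pa/m
Geostrophic speed: V_g = |∂P/∂n|/(fρ) = 2.43×10⁻³/(1.36×10⁻⁴ × 1.07) = 16.7 m/s
Around a low, centrifugal force acts outward with Coriolis, so pressure-gradient force balances both:
(1/ρ)|∂P/∂n| = fV + V²/R  →  V² + fR·V − fR·V_g = 0
With fR = 1.36×10⁻⁴ × 687×10³ m = 93.5 m/s:
V = [−fR + √((fR)² + 4 fR V_g)]/2 = [−93.5 + √(93.5² + 4×93.5×16.7)]/2 = 14.5 m/s
Subgeostrophic (V < V_g = 16.7 m/s), as expected around a low.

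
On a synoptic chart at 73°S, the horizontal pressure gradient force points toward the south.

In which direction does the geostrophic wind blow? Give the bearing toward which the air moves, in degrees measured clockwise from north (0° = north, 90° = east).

The pressure-gradient force points toward the south (bearing 180°).
Geostrophic balance: in the Southern Hemisphere the Coriolis force deflects motion to the left, so the geostrophic wind blows 90° to the left of the pressure-gradient force (low pressure on the right).
Rotating 180° by 90° counterclockwise gives 090° — the wind blows toward the east.

090°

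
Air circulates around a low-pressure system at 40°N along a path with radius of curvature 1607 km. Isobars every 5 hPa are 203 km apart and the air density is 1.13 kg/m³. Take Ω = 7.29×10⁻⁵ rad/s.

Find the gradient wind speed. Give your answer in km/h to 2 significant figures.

Coriolis parameter at 40°N:
f = 2Ω sin φ = 2 × 7.29×10⁻⁵ × sin 40° = 9.37×10⁻⁵ s⁻¹
Pressure gradient: |∂P/∂n| = 500 Pa / 203000 m = 2.46×10⁻³ Pa/m
Geostrophic speed: V_g = |∂P/∂n|/(fρ) = 2.46×10⁻³/(9.37×10⁻⁵ × 1.13) = 23.3 m/s
Around a low, centrifugal force acts outward with Coriolis, so pressure-gradient force balances both:
(1/ρ)|∂P/∂n| = fV + V²/R  →  V² + fR·V − fR·V_g = 0
With fR = 9.37×10⁻⁵ × 1607×10³ m = 151 m/s:
V = [−fR + √((fR)² + 4 fR V_g)]/2 = [−151 + √(151² + 4×151×23.3)]/2 = 20.5 m/s
Subgeostrophic (V < V_g = 23.3 m/s), as expected around a low.
Converting: 20.5 m/s × 3.6 = 74 km/h

74 km/h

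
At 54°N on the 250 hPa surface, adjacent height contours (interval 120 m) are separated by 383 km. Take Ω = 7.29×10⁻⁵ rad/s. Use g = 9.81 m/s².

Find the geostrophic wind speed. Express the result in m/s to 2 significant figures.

26 m/s

Coriolis parameter at 54°N:
f = 2Ω sin φ = 2 × 7.29×10⁻⁵ × sin 54° = 1.18×10⁻⁴ s⁻¹
Height gradient: |∂Z/∂n| = 120 m / 383000 m = 3.13×10⁻⁴
On a pressure surface, geostrophic balance gives V_g = (g/f)|∂Z/∂n|:
V_g = 9.81 × 3.13×10⁻⁴ / 1.18×10⁻⁴ = 26.1 m/s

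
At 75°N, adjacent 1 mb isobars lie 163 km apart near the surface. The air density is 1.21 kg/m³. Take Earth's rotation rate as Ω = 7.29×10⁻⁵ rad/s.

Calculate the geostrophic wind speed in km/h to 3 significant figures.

Coriolis parameter at 75°N:
f = 2Ω sin φ = 2 × 7.29×10⁻⁵ × sin 75° = 1.41×10⁻⁴ s⁻¹
Pressure gradient: |∂P/∂n| = 100 Pa / 163000 m = 6.13×10⁻⁴ Pa/m
Geostrophic balance (pressure-gradient force = Coriolis force):
V_g = (1/(fρ)) |∂P/∂n| = 6.13×10⁻⁴ / (1.41×10⁻⁴ × 1.21) = 3.60 m/s
Converting: 3.60 m/s × 3.6 = 13.0 km/h

13.0 km/h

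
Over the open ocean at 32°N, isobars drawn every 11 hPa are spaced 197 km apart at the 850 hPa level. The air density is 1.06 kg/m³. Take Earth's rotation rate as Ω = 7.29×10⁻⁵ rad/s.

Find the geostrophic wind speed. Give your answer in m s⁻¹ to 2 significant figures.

68 m s⁻¹

Coriolis parameter at 32°N:
f = 2Ω sin φ = 2 × 7.29×10⁻⁵ × sin 32° = 7.73×10⁻⁵ s⁻¹
Pressure gradient: |∂P/∂n| = 1100 Pa / 197000 m = 5.58×10⁻³ Pa/m
Geostrophic balance (pressure-gradient force = Coriolis force):
V_g = (1/(fρ)) |∂P/∂n| = 5.58×10⁻³ / (7.73×10⁻⁵ × 1.06) = 68.2 m/s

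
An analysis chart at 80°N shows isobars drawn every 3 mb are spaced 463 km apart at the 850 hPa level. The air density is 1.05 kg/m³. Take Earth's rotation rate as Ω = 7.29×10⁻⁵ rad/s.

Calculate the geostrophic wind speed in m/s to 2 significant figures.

Coriolis parameter at 80°N:
f = 2Ω sin φ = 2 × 7.29×10⁻⁵ × sin 80° = 1.44×10⁻⁴ s⁻¹
Pressure gradient: |∂P/∂n| = 300 Pa / 463000 m = 6.48×10⁻⁴ Pa/m
Geostrophic balance (pressure-gradient force = Coriolis force):
V_g = (1/(fρ)) |∂P/∂n| = 6.48×10⁻⁴ / (1.44×10⁻⁴ × 1.05) = 4.30 m/s

4.3 m/s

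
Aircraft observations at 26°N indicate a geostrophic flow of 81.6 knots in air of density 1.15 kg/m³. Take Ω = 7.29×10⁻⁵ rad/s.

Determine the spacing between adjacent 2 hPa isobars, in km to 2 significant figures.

65 km

Coriolis parameter at 26°N:
f = 2Ω sin φ = 2 × 7.29×10⁻⁵ × sin 26° = 6.39×10⁻⁵ s⁻¹
Wind speed in SI: 81.6 knots = 42.0 m/s
Geostrophic balance rearranged: |∂P/∂n| = f ρ V_g
|∂P/∂n| = 6.39×10⁻⁵ × 1.15 × 42.0 = 3.09×10⁻³ Pa/m
Isobar spacing: Δn = ΔP/|∂P/∂n| = 200 Pa / 3.09×10⁻³ Pa/m = 64819 m ≈ 65 km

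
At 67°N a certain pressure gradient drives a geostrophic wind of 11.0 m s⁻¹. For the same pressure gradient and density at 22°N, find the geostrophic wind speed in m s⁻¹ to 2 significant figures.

27 m s⁻¹

With the same pressure gradient and density, V_g ∝ 1/f ∝ 1/sin φ.
V₂ = V₁ · sin φ₁ / sin φ₂ = 11.0 × sin 67° / sin 22°
V₂ = 11.0 × 0.9205/0.3746 = 27 m s⁻¹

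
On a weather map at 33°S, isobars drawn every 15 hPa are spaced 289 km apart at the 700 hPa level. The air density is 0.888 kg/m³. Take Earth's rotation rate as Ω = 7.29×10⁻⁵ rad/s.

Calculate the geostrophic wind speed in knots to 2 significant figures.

140 knots

Coriolis parameter at 33°S:
f = 2Ω sin φ = 2 × 7.29×10⁻⁵ × sin 33° = 7.94×10⁻⁵ s⁻¹
Pressure gradient: |∂P/∂n| = 1500 Pa / 289000 m = 5.19×10⁻³ Pa/m
Geostrophic balance (pressure-gradient force = Coriolis force):
V_g = (1/(fρ)) |∂P/∂n| = 5.19×10⁻³ / (7.94×10⁻⁵ × 0.888) = 73.6 m/s
Converting: 73.6 m/s × 1.944 = 140 knots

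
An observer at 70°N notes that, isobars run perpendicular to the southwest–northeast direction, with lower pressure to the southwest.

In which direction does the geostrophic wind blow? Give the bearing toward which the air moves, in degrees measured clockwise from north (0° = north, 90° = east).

The pressure-gradient force points toward the southwest (bearing 225°).
Geostrophic balance: in the Northern Hemisphere the Coriolis force deflects motion to the right, so the geostrophic wind blows 90° to the right of the pressure-gradient force (low pressure on the left).
Rotating 225° by 90° clockwise gives 315° — the wind blows toward the northwest.

315°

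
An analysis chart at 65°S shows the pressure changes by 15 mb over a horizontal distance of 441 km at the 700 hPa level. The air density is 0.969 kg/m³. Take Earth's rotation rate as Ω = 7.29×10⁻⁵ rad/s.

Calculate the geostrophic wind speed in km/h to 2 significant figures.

Coriolis parameter at 65°S:
f = 2Ω sin φ = 2 × 7.29×10⁻⁵ × sin 65° = 1.32×10⁻⁴ s⁻¹
Pressure gradient: |∂P/∂n| = 1500 Pa / 441000 m = 3.40×10⁻³ Pa/m
Geostrophic balance (pressure-gradient force = Coriolis force):
V_g = (1/(fρ)) |∂P/∂n| = 3.40×10⁻³ / (1.32×10⁻⁴ × 0.969) = 26.6 m/s
Converting: 26.6 m/s × 3.6 = 96 km/h

96 km/h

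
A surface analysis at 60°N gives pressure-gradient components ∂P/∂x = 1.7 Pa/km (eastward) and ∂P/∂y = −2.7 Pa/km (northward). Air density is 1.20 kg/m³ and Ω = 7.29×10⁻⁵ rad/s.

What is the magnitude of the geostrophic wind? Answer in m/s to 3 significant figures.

Coriolis parameter at 60°N:
f = 2Ω sin φ = 2 × 7.29×10⁻⁵ × sin 60° = 1.26×10⁻⁴ s⁻¹
Component geostrophic relations (x east, y north):
u_g = −(1/(fρ)) ∂P/∂y,  v_g = (1/(fρ)) ∂P/∂x
u_g = −(−2.7×10⁻³)/(1.26×10⁻⁴ × 1.20) = 17.8 m/s;  v_g = (1.7×10⁻³)/(1.26×10⁻⁴ × 1.20) = 11.2 m/s
|V_g| = √(u_g² + v_g²) = 21.1 m/s

21.1 m/s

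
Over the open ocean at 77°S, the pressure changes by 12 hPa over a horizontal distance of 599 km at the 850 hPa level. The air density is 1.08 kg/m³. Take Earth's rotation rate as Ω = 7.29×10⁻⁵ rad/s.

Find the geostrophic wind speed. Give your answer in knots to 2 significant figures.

25 knots

Coriolis parameter at 77°S:
f = 2Ω sin φ = 2 × 7.29×10⁻⁵ × sin 77° = 1.42×10⁻⁴ s⁻¹
Pressure gradient: |∂P/∂n| = 1200 Pa / 599000 m = 2.00×10⁻³ Pa/m
Geostrophic balance (pressure-gradient force = Coriolis force):
V_g = (1/(fρ)) |∂P/∂n| = 2.00×10⁻³ / (1.42×10⁻⁴ × 1.08) = 13.1 m/s
Converting: 13.1 m/s × 1.944 = 25 knots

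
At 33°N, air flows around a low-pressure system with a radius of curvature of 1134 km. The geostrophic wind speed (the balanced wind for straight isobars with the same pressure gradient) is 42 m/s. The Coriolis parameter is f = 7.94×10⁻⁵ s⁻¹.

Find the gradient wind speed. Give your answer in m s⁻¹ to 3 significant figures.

31.2 m s⁻¹

Around a low, centrifugal force acts outward with Coriolis, so pressure-gradient force balances both:
(1/ρ)|∂P/∂n| = fV + V²/R  →  V² + fR·V − fR·V_g = 0
With fR = 7.94×10⁻⁵ × 1134×10³ m = 90.0 m/s:
V = [−fR + √((fR)² + 4 fR V_g)]/2 = [−90.0 + √(90.0² + 4×90.0×42)]/2 = 31.2 m/s
Subgeostrophic (V < V_g = 42 m/s), as expected around a low.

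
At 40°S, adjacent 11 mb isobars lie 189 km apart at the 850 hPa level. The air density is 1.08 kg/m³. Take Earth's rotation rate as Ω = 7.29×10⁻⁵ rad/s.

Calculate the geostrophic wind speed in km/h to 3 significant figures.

207 km/h

Coriolis parameter at 40°S:
f = 2Ω sin φ = 2 × 7.29×10⁻⁵ × sin 40° = 9.37×10⁻⁵ s⁻¹
Pressure gradient: |∂P/∂n| = 1100 Pa / 189000 m = 5.82×10⁻³ Pa/m
Geostrophic balance (pressure-gradient force = Coriolis force):
V_g = (1/(fρ)) |∂P/∂n| = 5.82×10⁻³ / (9.37×10⁻⁵ × 1.08) = 57.5 m/s
Converting: 57.5 m/s × 3.6 = 207 km/h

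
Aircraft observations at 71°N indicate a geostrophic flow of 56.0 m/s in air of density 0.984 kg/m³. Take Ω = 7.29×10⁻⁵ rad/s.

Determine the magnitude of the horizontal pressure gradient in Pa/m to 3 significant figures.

7.60×10⁻³ Pa/m

Coriolis parameter at 71°N:
f = 2Ω sin φ = 2 × 7.29×10⁻⁵ × sin 71° = 1.38×10⁻⁴ s⁻¹
Geostrophic balance rearranged: |∂P/∂n| = f ρ V_g
|∂P/∂n| = 1.38×10⁻⁴ × 0.984 × 56.0 = 7.60×10⁻³ Pa/m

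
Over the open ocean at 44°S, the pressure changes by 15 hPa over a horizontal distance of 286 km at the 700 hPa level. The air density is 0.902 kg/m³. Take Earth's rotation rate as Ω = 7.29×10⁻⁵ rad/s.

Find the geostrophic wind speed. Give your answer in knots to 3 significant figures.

Coriolis parameter at 44°S:
f = 2Ω sin φ = 2 × 7.29×10⁻⁵ × sin 44° = 1.01×10⁻⁴ s⁻¹
Pressure gradient: |∂P/∂n| = 1500 Pa / 286000 m = 5.24×10⁻³ Pa/m
Geostrophic balance (pressure-gradient force = Coriolis force):
V_g = (1/(fρ)) |∂P/∂n| = 5.24×10⁻³ / (1.01×10⁻⁴ × 0.902) = 57.4 m/s
Converting: 57.4 m/s × 1.944 = 112 knots

112 knots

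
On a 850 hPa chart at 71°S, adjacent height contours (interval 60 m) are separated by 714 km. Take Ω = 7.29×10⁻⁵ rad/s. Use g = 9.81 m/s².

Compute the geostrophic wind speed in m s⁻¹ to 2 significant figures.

Coriolis parameter at 71°S:
f = 2Ω sin φ = 2 × 7.29×10⁻⁵ × sin 71° = 1.38×10⁻⁴ s⁻¹
Height gradient: |∂Z/∂n| = 60 m / 714000 m = 8.40×10⁻⁵
On a pressure surface, geostrophic balance gives V_g = (g/f)|∂Z/∂n|:
V_g = 9.81 × 8.40×10⁻⁵ / 1.38×10⁻⁴ = 5.98 m/s

6.0 m s⁻¹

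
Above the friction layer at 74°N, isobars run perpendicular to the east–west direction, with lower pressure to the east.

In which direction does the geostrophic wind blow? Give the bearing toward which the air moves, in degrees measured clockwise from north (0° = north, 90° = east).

The pressure-gradient force points toward the east (bearing 090°).
Geostrophic balance: in the Northern Hemisphere the Coriolis force deflects motion to the right, so the geostrophic wind blows 90° to the right of the pressure-gradient force (low pressure on the left).
Rotating 090° by 90° clockwise gives 180° — the wind blows toward the south.

180°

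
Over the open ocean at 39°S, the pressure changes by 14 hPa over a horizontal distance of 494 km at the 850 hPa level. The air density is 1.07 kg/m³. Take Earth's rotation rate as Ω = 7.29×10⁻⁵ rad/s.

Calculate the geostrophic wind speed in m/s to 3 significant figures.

28.9 m/s

Coriolis parameter at 39°S:
f = 2Ω sin φ = 2 × 7.29×10⁻⁵ × sin 39° = 9.18×10⁻⁵ s⁻¹
Pressure gradient: |∂P/∂n| = 1400 Pa / 494000 m = 2.83×10⁻³ Pa/m
Geostrophic balance (pressure-gradient force = Coriolis force):
V_g = (1/(fρ)) |∂P/∂n| = 2.83×10⁻³ / (9.18×10⁻⁵ × 1.07) = 28.9 m/s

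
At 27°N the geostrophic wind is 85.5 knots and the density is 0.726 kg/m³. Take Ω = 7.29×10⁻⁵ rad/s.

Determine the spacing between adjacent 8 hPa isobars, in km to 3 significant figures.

378 km

Coriolis parameter at 27°N:
f = 2Ω sin φ = 2 × 7.29×10⁻⁵ × sin 27° = 6.62×10⁻⁵ s⁻¹
Wind speed in SI: 85.5 knots = 44.0 m/s
Geostrophic balance rearranged: |∂P/∂n| = f ρ V_g
|∂P/∂n| = 6.62×10⁻⁵ × 0.726 × 44.0 = 2.11×10⁻³ Pa/m
Isobar spacing: Δn = ΔP/|∂P/∂n| = 800 Pa / 2.11×10⁻³ Pa/m = 378482 m ≈ 378 km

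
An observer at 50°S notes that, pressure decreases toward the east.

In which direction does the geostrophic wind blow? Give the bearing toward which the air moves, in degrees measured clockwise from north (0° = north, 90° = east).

The pressure-gradient force points toward the east (bearing 090°).
Geostrophic balance: in the Southern Hemisphere the Coriolis force deflects motion to the left, so the geostrophic wind blows 90° to the left of the pressure-gradient force (low pressure on the right).
Rotating 090° by 90° counterclockwise gives 000° — the wind blows toward the north.

000°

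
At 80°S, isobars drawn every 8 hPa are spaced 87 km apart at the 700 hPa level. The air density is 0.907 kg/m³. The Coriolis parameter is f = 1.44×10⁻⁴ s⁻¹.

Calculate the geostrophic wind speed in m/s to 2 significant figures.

Pressure gradient: |∂P/∂n| = 800 Pa / 87000 m = 9.20×10⁻³ Pa/m
Geostrophic balance (pressure-gradient force = Coriolis force):
V_g = (1/(fρ)) |∂P/∂n| = 9.20×10⁻³ / (1.44×10⁻⁴ × 0.907) = 70.4 m/s

70 m/s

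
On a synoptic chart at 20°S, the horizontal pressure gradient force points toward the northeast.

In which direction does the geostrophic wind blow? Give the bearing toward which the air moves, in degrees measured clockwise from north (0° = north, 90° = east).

The pressure-gradient force points toward the northeast (bearing 045°).
Geostrophic balance: in the Southern Hemisphere the Coriolis force deflects motion to the left, so the geostrophic wind blows 90° to the left of the pressure-gradient force (low pressure on the right).
Rotating 045° by 90° counterclockwise gives 315° — the wind blows toward the northwest.

315°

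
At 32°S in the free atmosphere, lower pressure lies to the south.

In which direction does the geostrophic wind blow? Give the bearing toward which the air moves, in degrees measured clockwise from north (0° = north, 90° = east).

The pressure-gradient force points toward the south (bearing 180°).
Geostrophic balance: in the Southern Hemisphere the Coriolis force deflects motion to the left, so the geostrophic wind blows 90° to the left of the pressure-gradient force (low pressure on the right).
Rotating 180° by 90° counterclockwise gives 090° — the wind blows toward the east.

090°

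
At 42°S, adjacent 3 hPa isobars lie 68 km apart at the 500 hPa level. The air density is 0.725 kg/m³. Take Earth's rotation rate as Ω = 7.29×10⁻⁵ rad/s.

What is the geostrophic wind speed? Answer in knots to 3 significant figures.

121 knots

Coriolis parameter at 42°S:
f = 2Ω sin φ = 2 × 7.29×10⁻⁵ × sin 42° = 9.76×10⁻⁵ s⁻¹
Pressure gradient: |∂P/∂n| = 300 Pa / 68000 m = 4.41×10⁻³ Pa/m
Geostrophic balance (pressure-gradient force = Coriolis force):
V_g = (1/(fρ)) |∂P/∂n| = 4.41×10⁻³ / (9.76×10⁻⁵ × 0.725) = 62.4 m/s
Converting: 62.4 m/s × 1.944 = 121 knots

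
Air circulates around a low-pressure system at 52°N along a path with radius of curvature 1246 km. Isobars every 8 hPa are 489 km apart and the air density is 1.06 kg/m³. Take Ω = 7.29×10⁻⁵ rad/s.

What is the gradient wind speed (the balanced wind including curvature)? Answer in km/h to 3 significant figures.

Coriolis parameter at 52°N:
f = 2Ω sin φ = 2 × 7.29×10⁻⁵ × sin 52° = 1.15×10⁻⁴ s⁻¹
Pressure gradient: |∂P/∂n| = 800 Pa / 489000 m = 1.64×10⁻³ Pa/m
Geostrophic speed: V_g = |∂P/∂n|/(fρ) = 1.64×10⁻³/(1.15×10⁻⁴ × 1.06) = 13.4 m/s
Around a low, centrifugal force acts outward with Coriolis, so pressure-gradient force balances both:
(1/ρ)|∂P/∂n| = fV + V²/R  →  V² + fR·V − fR·V_g = 0
With fR = 1.15×10⁻⁴ × 1246×10³ m = 143 m/s:
V = [−fR + √((fR)² + 4 fR V_g)]/2 = [−143 + √(143² + 4×143×13.4)]/2 = 12.4 m/s
Subgeostrophic (V < V_g = 13.4 m/s), as expected around a low.
Converting: 12.4 m/s × 3.6 = 44.5 km/h

44.5 km/h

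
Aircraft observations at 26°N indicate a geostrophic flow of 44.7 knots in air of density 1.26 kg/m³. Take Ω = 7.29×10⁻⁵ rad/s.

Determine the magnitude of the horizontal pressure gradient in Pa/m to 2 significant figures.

Coriolis parameter at 26°N:
f = 2Ω sin φ = 2 × 7.29×10⁻⁵ × sin 26° = 6.39×10⁻⁵ s⁻¹
Wind speed in SI: 44.7 knots = 23.0 m/s
Geostrophic balance rearranged: |∂P/∂n| = f ρ V_g
|∂P/∂n| = 6.39×10⁻⁵ × 1.26 × 23.0 = 1.85×10⁻³ Pa/m

1.9×10⁻³ Pa/m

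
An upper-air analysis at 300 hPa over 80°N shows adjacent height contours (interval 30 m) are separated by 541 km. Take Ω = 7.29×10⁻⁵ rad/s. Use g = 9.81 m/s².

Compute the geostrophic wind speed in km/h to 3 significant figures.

Coriolis parameter at 80°N:
f = 2Ω sin φ = 2 × 7.29×10⁻⁵ × sin 80° = 1.44×10⁻⁴ s⁻¹
Height gradient: |∂Z/∂n| = 30 m / 541000 m = 5.55×10⁻⁵
On a pressure surface, geostrophic balance gives V_g = (g/f)|∂Z/∂n|:
V_g = 9.81 × 5.55×10⁻⁵ / 1.44×10⁻⁴ = 3.79 m/s
Converting: 3.79 m/s × 3.6 = 13.6 km/h

13.6 km/h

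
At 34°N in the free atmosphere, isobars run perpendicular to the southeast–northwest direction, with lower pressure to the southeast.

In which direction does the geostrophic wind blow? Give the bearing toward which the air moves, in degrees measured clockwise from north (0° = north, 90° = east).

225°

The pressure-gradient force points toward the southeast (bearing 135°).
Geostrophic balance: in the Northern Hemisphere the Coriolis force deflects motion to the right, so the geostrophic wind blows 90° to the right of the pressure-gradient force (low pressure on the left).
Rotating 135° by 90° clockwise gives 225° — the wind blows toward the southwest.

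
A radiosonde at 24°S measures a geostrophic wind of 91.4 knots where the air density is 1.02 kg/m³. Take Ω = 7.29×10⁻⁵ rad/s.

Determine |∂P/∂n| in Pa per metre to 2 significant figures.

Coriolis parameter at 24°S:
f = 2Ω sin φ = 2 × 7.29×10⁻⁵ × sin 24° = 5.93×10⁻⁵ s⁻¹
Wind speed in SI: 91.4 knots = 47.0 m/s
Geostrophic balance rearranged: |∂P/∂n| = f ρ V_g
|∂P/∂n| = 5.93×10⁻⁵ × 1.02 × 47.0 = 2.84×10⁻³ Pa/m

2.8×10⁻³ Pa/m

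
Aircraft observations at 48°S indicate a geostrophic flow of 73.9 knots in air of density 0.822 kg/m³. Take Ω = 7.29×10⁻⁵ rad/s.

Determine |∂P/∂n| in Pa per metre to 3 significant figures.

3.39×10⁻³ Pa/m

Coriolis parameter at 48°S:
f = 2Ω sin φ = 2 × 7.29×10⁻⁵ × sin 48° = 1.08×10⁻⁴ s⁻¹
Wind speed in SI: 73.9 knots = 38.0 m/s
Geostrophic balance rearranged: |∂P/∂n| = f ρ V_g
|∂P/∂n| = 1.08×10⁻⁴ × 0.822 × 38.0 = 3.39×10⁻³ Pa/m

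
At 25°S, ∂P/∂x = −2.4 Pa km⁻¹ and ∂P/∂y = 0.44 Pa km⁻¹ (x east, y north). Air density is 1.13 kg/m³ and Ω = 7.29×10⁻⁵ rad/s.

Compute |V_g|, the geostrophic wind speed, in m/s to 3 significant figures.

35.0 m/s

Coriolis parameter at 25°S:
f = 2Ω sin φ = 2 × 7.29×10⁻⁵ × sin 25° = 6.16×10⁻⁵ s⁻¹
In the Southern Hemisphere f is negative: f = −6.16×10⁻⁵ s⁻¹.
Component geostrophic relations (x east, y north):
u_g = −(1/(fρ)) ∂P/∂y,  v_g = (1/(fρ)) ∂P/∂x
u_g = −(0.44×10⁻³)/(−6.16×10⁻⁵ × 1.13) = 6.32 m/s;  v_g = (−2.4×10⁻³)/(−6.16×10⁻⁵ × 1.13) = 34.5 m/s
|V_g| = √(u_g² + v_g²) = 35.0 m/s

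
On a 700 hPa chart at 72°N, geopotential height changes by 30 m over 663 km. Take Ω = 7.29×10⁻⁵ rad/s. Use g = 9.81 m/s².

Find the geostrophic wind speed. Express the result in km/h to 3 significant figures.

Coriolis parameter at 72°N:
f = 2Ω sin φ = 2 × 7.29×10⁻⁵ × sin 72° = 1.39×10⁻⁴ s⁻¹
Height gradient: |∂Z/∂n| = 30 m / 663000 m = 4.52×10⁻⁵
On a pressure surface, geostrophic balance gives V_g = (g/f)|∂Z/∂n|:
V_g = 9.81 × 4.52×10⁻⁵ / 1.39×10⁻⁴ = 3.20 m/s
Converting: 3.20 m/s × 3.6 = 11.5 km/h

11.5 km/h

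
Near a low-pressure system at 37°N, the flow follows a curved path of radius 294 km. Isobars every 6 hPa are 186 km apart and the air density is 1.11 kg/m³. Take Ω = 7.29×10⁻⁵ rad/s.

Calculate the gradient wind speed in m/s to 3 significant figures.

19.1 m/s

Coriolis parameter at 37°N:
f = 2Ω sin φ = 2 × 7.29×10⁻⁵ × sin 37° = 8.77×10⁻⁵ s⁻¹
Pressure gradient: |∂P/∂n| = 600 Pa / 186000 m = 3.23×10⁻³ Pa/m
Geostrophic speed: V_g = |∂P/∂n|/(fρ) = 3.23×10⁻³/(8.77×10⁻⁵ × 1.11) = 33.1 m/s
Around a low, centrifugal force acts outward with Coriolis, so pressure-gradient force balances both:
(1/ρ)|∂P/∂n| = fV + V²/R  →  V² + fR·V − fR·V_g = 0
With fR = 8.77×10⁻⁵ × 294×10³ m = 25.8 m/s:
V = [−fR + √((fR)² + 4 fR V_g)]/2 = [−25.8 + √(25.8² + 4×25.8×33.1)]/2 = 19.1 m/s
Subgeostrophic (V < V_g = 33.1 m/s), as expected around a low.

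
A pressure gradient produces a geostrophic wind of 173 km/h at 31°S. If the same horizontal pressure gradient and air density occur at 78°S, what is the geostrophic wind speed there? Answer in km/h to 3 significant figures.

With the same pressure gradient and density, V_g ∝ 1/f ∝ 1/sin φ.
V₂ = V₁ · sin φ₁ / sin φ₂ = 173 × sin 31° / sin 78°
V₂ = 173 × 0.5150/0.9781 = 91.1 km/h

91.1 km/h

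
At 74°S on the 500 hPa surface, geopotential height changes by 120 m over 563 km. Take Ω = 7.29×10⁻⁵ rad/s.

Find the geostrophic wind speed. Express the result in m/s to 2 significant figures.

Coriolis parameter at 74°S:
f = 2Ω sin φ = 2 × 7.29×10⁻⁵ × sin 74° = 1.40×10⁻⁴ s⁻¹
Height gradient: |∂Z/∂n| = 120 m / 563000 m = 2.13×10⁻⁴
On a pressure surface, geostrophic balance gives V_g = (g/f)|∂Z/∂n|:
V_g = 9.81 × 2.13×10⁻⁴ / 1.40×10⁻⁴ = 14.9 m/s

15 m/s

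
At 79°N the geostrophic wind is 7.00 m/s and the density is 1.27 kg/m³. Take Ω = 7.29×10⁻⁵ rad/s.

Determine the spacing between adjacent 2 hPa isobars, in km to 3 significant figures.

Coriolis parameter at 79°N:
f = 2Ω sin φ = 2 × 7.29×10⁻⁵ × sin 79° = 1.43×10⁻⁴ s⁻¹
Geostrophic balance rearranged: |∂P/∂n| = f ρ V_g
|∂P/∂n| = 1.43×10⁻⁴ × 1.27 × 7.00 = 1.27×10⁻³ Pa/m
Isobar spacing: Δn = ΔP/|∂P/∂n| = 200 Pa / 1.27×10⁻³ Pa/m = 157190 m ≈ 157 km

157 km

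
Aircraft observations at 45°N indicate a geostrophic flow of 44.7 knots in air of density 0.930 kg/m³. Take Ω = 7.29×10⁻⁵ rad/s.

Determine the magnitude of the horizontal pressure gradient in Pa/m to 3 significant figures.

Coriolis parameter at 45°N:
f = 2Ω sin φ = 2 × 7.29×10⁻⁵ × sin 45° = 1.03×10⁻⁴ s⁻¹
Wind speed in SI: 44.7 knots = 23.0 m/s
Geostrophic balance rearranged: |∂P/∂n| = f ρ V_g
|∂P/∂n| = 1.03×10⁻⁴ × 0.930 × 23.0 = 2.20×10⁻³ Pa/m

2.20×10⁻³ Pa/m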